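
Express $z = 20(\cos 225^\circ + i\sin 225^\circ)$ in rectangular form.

a = r cos θ = 20 * -sqrt(2)/2 = -10*sqrt(2)
b = r sin θ = 20 * -sqrt(2)/2 = -10*sqrt(2)
z = -10*sqrt(2) - 10*sqrt(2)i


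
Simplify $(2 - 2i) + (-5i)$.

(2 + 0) + (-2 + (-5))i = 2 - 7i


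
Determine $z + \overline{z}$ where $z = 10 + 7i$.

z + conjugate(z) = (a + bi) + (a - bi) = 2a
= 2 * 10 = 20


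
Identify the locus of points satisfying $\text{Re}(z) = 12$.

Re(z) = x where z = x + yi; the equation x = 12 is satisfied by all points with that x-coordinate
Locus: Vertical line x = 12


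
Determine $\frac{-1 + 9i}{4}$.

Divisor is real, so divide each part by 4:
= -1/4 + (9/4)i


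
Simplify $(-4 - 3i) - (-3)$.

(-4 - (-3)) + (-3 - 0)i = -1 - 3i


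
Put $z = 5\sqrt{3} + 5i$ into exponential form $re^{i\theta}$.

r = |z| = sqrt((5*sqrt(3))^2 + (5)^2) = sqrt(75 + 25) = sqrt(100) = 10
θ = arctan(b/a) = arctan(5/8.6603) (quadrant-adjusted) = 30° = π/6
z = 10e^(i*π/6)


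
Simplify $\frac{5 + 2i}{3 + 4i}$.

Multiply numerator and denominator by conjugate (3 - 4i):
= (5 + 2i)(3 - 4i) / (3^2 + 4^2)
= (23 - 14i) / 25
= 23/25 - (14/25)i


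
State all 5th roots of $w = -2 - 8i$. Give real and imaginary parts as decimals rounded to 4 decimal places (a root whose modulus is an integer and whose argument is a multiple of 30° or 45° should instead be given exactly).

|w| = sqrt(68) ≈ 8.246211, arg(w) ≈ 255.963757°
Root modulus = sqrt(68)^(1/5) ≈ 1.524933
Root arguments: θ_k = (arg(w) + 360°k)/5 for k = 0, 1, ..., 4
Compute each root as (root modulus)(cos θ_k + i sin θ_k) using full-precision intermediates, then round to 4 decimal places.
Roots: 0.9557 + 1.1883i, -0.8348 + 1.2761i, -1.4716 - 0.3996i, -0.0747 - 1.5231i, 1.4255 - 0.5417i


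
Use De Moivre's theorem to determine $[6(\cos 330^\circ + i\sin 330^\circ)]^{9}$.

By De Moivre: z^n = r^n(cos(nθ) + i sin(nθ))
= 6^9(cos(9*330°) + i sin(9*330°))
= 10077696(cos 90° + i sin 90°)
= 10077696i


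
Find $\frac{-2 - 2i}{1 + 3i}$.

Multiply numerator and denominator by conjugate (1 - 3i):
= (-2 - 2i)(1 - 3i) / (1^2 + 3^2)
= (-8 + 4i) / 10
Divide through by 2: (-4 + 2i) / 5
= -4/5 + (2/5)i


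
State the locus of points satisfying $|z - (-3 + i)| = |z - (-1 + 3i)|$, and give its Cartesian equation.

|z - z1| = |z - z2| means z is equidistant from z1 and z2,
i.e. the perpendicular bisector of the segment from (-3, 1) to (-1, 3) (midpoint (-2, 2)).
With z = x + yi, square both sides:
(x - (-3))^2 + (y - 1)^2 = (x - (-1))^2 + (y - 3)^2
The x^2 and y^2 terms cancel: 4x + 4y = 10 - 10 = 0
Simplify: x + y = 0
Locus: Perpendicular bisector of the segment from (-3, 1) to (-1, 3): the line x + y = 0


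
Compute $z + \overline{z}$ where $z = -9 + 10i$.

z + conjugate(z) = (a + bi) + (a - bi) = 2a
= 2 * (-9) = -18


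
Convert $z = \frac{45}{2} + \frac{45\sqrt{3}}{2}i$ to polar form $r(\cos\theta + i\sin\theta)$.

r = |z| = sqrt(a^2 + b^2) = sqrt((45/2)^2 + (45*sqrt(3)/2)^2) = sqrt(2025/4 + 6075/4) = sqrt(2025) = 45
θ = arctan(b/a) = arctan(38.9711/22.5) (quadrant-adjusted) = 60°
z = 45(cos 60° + i sin 60°)


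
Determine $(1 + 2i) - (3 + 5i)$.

(1 - 3) + (2 - 5)i = -2 - 3i


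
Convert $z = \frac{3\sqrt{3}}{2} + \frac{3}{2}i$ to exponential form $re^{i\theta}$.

r = |z| = sqrt((3*sqrt(3)/2)^2 + (3/2)^2) = sqrt(27/4 + 9/4) = sqrt(9) = 3
θ = arctan(b/a) = arctan(1.5/2.5981) (quadrant-adjusted) = 30° = π/6
z = 3e^(i*π/6)


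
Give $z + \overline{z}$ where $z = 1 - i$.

z + conjugate(z) = (a + bi) + (a - bi) = 2a
= 2 * 1 = 2


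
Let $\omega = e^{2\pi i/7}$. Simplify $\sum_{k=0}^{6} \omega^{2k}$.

Let ζ = ω^2 = e^(2πi·2/7). Since 7 ∤ 2, ζ ≠ 1.
Sum = Σ_{k=0}^{6} ζ^k = (ζ^7 - 1)/(ζ - 1) = (ω^{2·7} - 1)/(ζ - 1) = (1 - 1)/(ζ - 1) = 0


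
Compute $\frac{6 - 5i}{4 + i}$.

Multiply numerator and denominator by conjugate (4 - i):
= (6 - 5i)(4 - i) / (4^2 + 1^2)
= (19 - 26i) / 17
= 19/17 - (26/17)i


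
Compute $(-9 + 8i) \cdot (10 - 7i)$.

(a1*a2 - b1*b2) + (a1*b2 + b1*a2)i
= (-90 - (-56)) + (63 + 80)i
= -34 + 143i


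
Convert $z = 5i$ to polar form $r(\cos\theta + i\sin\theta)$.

r = |z| = sqrt(a^2 + b^2) = sqrt((0)^2 + (5)^2) = sqrt(0 + 25) = sqrt(25) = 5
a = 0 and b > 0, so z lies on the positive imaginary axis: θ = 90°
z = 5(cos 90° + i sin 90°)


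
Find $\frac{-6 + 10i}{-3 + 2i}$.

Multiply numerator and denominator by conjugate (-3 - 2i):
= (-6 + 10i)(-3 - 2i) / ((-3)^2 + 2^2)
= (38 - 18i) / 13
= 38/13 - (18/13)i


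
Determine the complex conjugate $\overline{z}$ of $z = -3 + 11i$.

If z = a + bi, then conjugate(z) = a - bi
conjugate(-3 + 11i) = -3 - 11i


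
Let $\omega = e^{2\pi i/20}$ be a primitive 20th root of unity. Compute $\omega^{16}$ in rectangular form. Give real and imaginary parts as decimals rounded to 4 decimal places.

ω^16 = e^(2πi·16/20) = e^(i·8π/5)
= cos(8π/5) + i sin(8π/5)
= 0.3090 - 0.9511i


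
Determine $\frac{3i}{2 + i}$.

Multiply numerator and denominator by conjugate (2 - i):
= (3i)(2 - i) / (2^2 + 1^2)
= (3 + 6i) / 5
= 3/5 + (6/5)i


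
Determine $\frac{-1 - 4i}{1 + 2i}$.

Multiply numerator and denominator by conjugate (1 - 2i):
= (-1 - 4i)(1 - 2i) / (1^2 + 2^2)
= (-9 - 2i) / 5
= -9/5 - (2/5)i


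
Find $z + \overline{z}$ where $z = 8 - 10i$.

z + conjugate(z) = (a + bi) + (a - bi) = 2a
= 2 * 8 = 16


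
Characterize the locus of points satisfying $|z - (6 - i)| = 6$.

|z - z0| = r describes a circle centered at z0 with radius r
Here z0 = 6 - i and r = 6
Locus: Circle centered at (6, -1) with radius 6


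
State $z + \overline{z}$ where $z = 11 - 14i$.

z + conjugate(z) = (a + bi) + (a - bi) = 2a
= 2 * 11 = 22


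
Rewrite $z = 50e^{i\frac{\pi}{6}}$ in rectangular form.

a = r cos θ = 50 * sqrt(3)/2 = 25*sqrt(3)
b = r sin θ = 50 * 1/2 = 25
z = 25*sqrt(3) + 25i


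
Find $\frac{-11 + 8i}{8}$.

Divisor is real, so divide each part by 8:
= -11/8 + i


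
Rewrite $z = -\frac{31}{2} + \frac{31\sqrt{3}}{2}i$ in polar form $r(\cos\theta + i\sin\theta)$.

r = |z| = sqrt(a^2 + b^2) = sqrt((-31/2)^2 + (31*sqrt(3)/2)^2) = sqrt(961/4 + 2883/4) = sqrt(961) = 31
θ = arctan(b/a) = arctan(26.8468/-15.5) (quadrant-adjusted) = 120°
z = 31(cos 120° + i sin 120°)


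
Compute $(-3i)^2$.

(a + bi)^2 = a^2 - b^2 + 2abi
= 0^2 - (-3)^2 + 2*0*(-3)i
= -9


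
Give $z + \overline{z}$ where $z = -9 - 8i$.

z + conjugate(z) = (a + bi) + (a - bi) = 2a
= 2 * (-9) = -18


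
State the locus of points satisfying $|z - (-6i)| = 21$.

|z - z0| = r describes a circle centered at z0 with radius r
Here z0 = -6i and r = 21
Locus: Circle centered at (0, -6) with radius 21


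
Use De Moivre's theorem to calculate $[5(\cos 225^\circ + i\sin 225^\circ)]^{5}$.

By De Moivre: z^n = r^n(cos(nθ) + i sin(nθ))
= 5^5(cos(5*225°) + i sin(5*225°))
= 3125(cos 45° + i sin 45°)
= 3125*sqrt(2)/2 + (3125*sqrt(2)/2)i


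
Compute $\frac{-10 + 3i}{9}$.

Divisor is real, so divide each part by 9:
= -10/9 + (1/3)i


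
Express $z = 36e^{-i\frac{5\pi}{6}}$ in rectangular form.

a = r cos θ = 36 * -sqrt(3)/2 = -18*sqrt(3)
b = r sin θ = 36 * -1/2 = -18
z = -18*sqrt(3) - 18i


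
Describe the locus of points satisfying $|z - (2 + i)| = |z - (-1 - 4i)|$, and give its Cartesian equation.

|z - z1| = |z - z2| means z is equidistant from z1 and z2,
i.e. the perpendicular bisector of the segment from (2, 1) to (-1, -4) (midpoint (1/2, -3/2)).
With z = x + yi, square both sides:
(x - 2)^2 + (y - 1)^2 = (x - (-1))^2 + (y - (-4))^2
The x^2 and y^2 terms cancel: -6x + (-10)y = 17 - 5 = 12
Simplify: 3x + 5y = -6
Locus: Perpendicular bisector of the segment from (2, 1) to (-1, -4): the line 3x + 5y = -6


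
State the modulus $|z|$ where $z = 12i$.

|z| = sqrt(a^2 + b^2) = sqrt(0^2 + 12^2) = sqrt(144) = 12


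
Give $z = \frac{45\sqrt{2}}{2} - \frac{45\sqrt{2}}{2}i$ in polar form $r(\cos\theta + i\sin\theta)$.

r = |z| = sqrt(a^2 + b^2) = sqrt((45*sqrt(2)/2)^2 + (-45*sqrt(2)/2)^2) = sqrt(2025/2 + 2025/2) = sqrt(2025) = 45
θ = arctan(b/a) = arctan(-31.8198/31.8198) (quadrant-adjusted) = 315°
z = 45(cos 315° + i sin 315°)


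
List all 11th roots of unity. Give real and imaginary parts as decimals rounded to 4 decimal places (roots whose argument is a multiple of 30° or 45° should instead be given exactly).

ω_k = e^(2πik/11) = cos(2πk/11) + i sin(2πk/11) for k = 0, 1, ..., 10
Roots: 1, 0.8413 + 0.5406i, 0.4154 + 0.9096i, -0.1423 + 0.9898i, -0.6549 + 0.7557i, -0.9595 + 0.2817i, -0.9595 - 0.2817i, -0.6549 - 0.7557i, -0.1423 - 0.9898i, 0.4154 - 0.9096i, 0.8413 - 0.5406i


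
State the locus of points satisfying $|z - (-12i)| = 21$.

|z - z0| = r describes a circle centered at z0 with radius r
Here z0 = -12i and r = 21
Locus: Circle centered at (0, -12) with radius 21


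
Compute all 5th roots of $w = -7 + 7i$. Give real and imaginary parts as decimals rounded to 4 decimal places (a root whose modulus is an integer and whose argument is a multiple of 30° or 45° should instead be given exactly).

|w| = sqrt(98) ≈ 9.899495, arg(w) = 135°
Root modulus = sqrt(98)^(1/5) ≈ 1.581695
Root arguments: θ_k = (135° + 360°k)/5 for k = 0, 1, ..., 4
Compute each root as (root modulus)(cos θ_k + i sin θ_k) using full-precision intermediates, then round to 4 decimal places.
Roots: 1.4093 + 0.7181i, -0.2474 + 1.5622i, -1.5622 + 0.2474i, -0.7181 - 1.4093i, 1.1184 - 1.1184i


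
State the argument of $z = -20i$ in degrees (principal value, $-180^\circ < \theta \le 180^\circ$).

a = 0 and b < 0, so z lies on the negative imaginary axis: θ = -90°


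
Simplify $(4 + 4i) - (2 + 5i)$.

(4 - 2) + (4 - 5)i = 2 - i


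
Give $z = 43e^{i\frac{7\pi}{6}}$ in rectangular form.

a = r cos θ = 43 * -sqrt(3)/2 = -43*sqrt(3)/2
b = r sin θ = 43 * -1/2 = -43/2
z = -43*sqrt(3)/2 - (43/2)i


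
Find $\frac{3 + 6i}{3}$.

Divisor is real, so divide each part by 3:
= 1 + 2i


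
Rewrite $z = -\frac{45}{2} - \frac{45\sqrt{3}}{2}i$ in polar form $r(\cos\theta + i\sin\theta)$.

r = |z| = sqrt(a^2 + b^2) = sqrt((-45/2)^2 + (-45*sqrt(3)/2)^2) = sqrt(2025/4 + 6075/4) = sqrt(2025) = 45
θ = arctan(b/a) = arctan(-38.9711/-22.5) (quadrant-adjusted) = 240°
z = 45(cos 240° + i sin 240°)


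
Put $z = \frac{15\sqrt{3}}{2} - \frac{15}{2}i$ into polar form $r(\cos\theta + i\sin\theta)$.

r = |z| = sqrt(a^2 + b^2) = sqrt((15*sqrt(3)/2)^2 + (-15/2)^2) = sqrt(675/4 + 225/4) = sqrt(225) = 15
θ = arctan(b/a) = arctan(-7.5/12.9904) (quadrant-adjusted) = 330°
z = 15(cos 330° + i sin 330°)


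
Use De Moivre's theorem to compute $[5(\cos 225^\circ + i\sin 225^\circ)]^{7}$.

By De Moivre: z^n = r^n(cos(nθ) + i sin(nθ))
= 5^7(cos(7*225°) + i sin(7*225°))
= 78125(cos 135° + i sin 135°)
= -78125*sqrt(2)/2 + (78125*sqrt(2)/2)i


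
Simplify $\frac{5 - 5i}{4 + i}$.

Multiply numerator and denominator by conjugate (4 - i):
= (5 - 5i)(4 - i) / (4^2 + 1^2)
= (15 - 25i) / 17
= 15/17 - (25/17)i


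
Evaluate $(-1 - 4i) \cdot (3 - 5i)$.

(a1*a2 - b1*b2) + (a1*b2 + b1*a2)i
= (-3 - 20) + (5 + (-12))i
= -23 - 7i


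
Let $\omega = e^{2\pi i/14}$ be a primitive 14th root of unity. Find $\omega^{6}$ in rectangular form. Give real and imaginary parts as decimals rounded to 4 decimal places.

ω^6 = e^(2πi·6/14) = e^(i·6π/7)
= cos(6π/7) + i sin(6π/7)
= -0.9010 + 0.4339i


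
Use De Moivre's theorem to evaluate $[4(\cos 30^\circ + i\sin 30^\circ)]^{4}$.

By De Moivre: z^n = r^n(cos(nθ) + i sin(nθ))
= 4^4(cos(4*30°) + i sin(4*30°))
= 256(cos 120° + i sin 120°)
= -128 + 128*sqrt(3)i


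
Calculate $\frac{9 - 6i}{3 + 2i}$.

Multiply numerator and denominator by conjugate (3 - 2i):
= (9 - 6i)(3 - 2i) / (3^2 + 2^2)
= (15 - 36i) / 13
= 15/13 - (36/13)i


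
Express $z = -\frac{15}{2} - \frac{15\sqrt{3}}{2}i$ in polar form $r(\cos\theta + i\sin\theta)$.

r = |z| = sqrt(a^2 + b^2) = sqrt((-15/2)^2 + (-15*sqrt(3)/2)^2) = sqrt(225/4 + 675/4) = sqrt(225) = 15
θ = arctan(b/a) = arctan(-12.9904/-7.5) (quadrant-adjusted) = 240°
z = 15(cos 240° + i sin 240°)


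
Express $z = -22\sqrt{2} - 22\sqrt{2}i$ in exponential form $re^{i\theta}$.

r = |z| = sqrt((-22*sqrt(2))^2 + (-22*sqrt(2))^2) = sqrt(968 + 968) = sqrt(1936) = 44
θ = arctan(b/a) = arctan(-31.1127/-31.1127) (quadrant-adjusted) = -135° = -3π/4
z = 44e^(-i*3π/4)


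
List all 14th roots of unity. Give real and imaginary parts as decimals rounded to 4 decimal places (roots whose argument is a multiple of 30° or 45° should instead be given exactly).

ω_k = e^(2πik/14) = cos(2πk/14) + i sin(2πk/14) for k = 0, 1, ..., 13
Roots: 1, 0.9010 + 0.4339i, 0.6235 + 0.7818i, 0.2225 + 0.9749i, -0.2225 + 0.9749i, -0.6235 + 0.7818i, -0.9010 + 0.4339i, -1, -0.9010 - 0.4339i, -0.6235 - 0.7818i, -0.2225 - 0.9749i, 0.2225 - 0.9749i, 0.6235 - 0.7818i, 0.9010 - 0.4339i


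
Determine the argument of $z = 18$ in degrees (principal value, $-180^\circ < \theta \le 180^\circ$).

b = 0 and a > 0, so z lies on the positive real axis: θ = 0°


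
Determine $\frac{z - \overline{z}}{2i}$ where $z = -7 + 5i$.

z - conjugate(z) = 2bi
(z - conjugate(z))/(2i) = 2bi/(2i) = b = 5


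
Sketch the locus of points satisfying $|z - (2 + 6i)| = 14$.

|z - z0| = r describes a circle centered at z0 with radius r
Here z0 = 2 + 6i and r = 14
Locus: Circle centered at (2, 6) with radius 14


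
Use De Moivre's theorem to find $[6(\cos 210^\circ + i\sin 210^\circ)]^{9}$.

By De Moivre: z^n = r^n(cos(nθ) + i sin(nθ))
= 6^9(cos(9*210°) + i sin(9*210°))
= 10077696(cos 90° + i sin 90°)
= 10077696i


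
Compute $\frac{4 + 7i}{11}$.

Divisor is real, so divide each part by 11:
= 4/11 + (7/11)i


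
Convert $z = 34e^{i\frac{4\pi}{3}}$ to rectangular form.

a = r cos θ = 34 * -1/2 = -17
b = r sin θ = 34 * -sqrt(3)/2 = -17*sqrt(3)
z = -17 - 17*sqrt(3)i


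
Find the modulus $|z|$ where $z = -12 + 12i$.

|z| = sqrt(a^2 + b^2) = sqrt((-12)^2 + 12^2) = sqrt(288) = sqrt(288)


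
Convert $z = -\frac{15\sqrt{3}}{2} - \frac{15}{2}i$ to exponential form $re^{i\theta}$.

r = |z| = sqrt((-15*sqrt(3)/2)^2 + (-15/2)^2) = sqrt(675/4 + 225/4) = sqrt(225) = 15
θ = arctan(b/a) = arctan(-7.5/-12.9904) (quadrant-adjusted) = -150° = -5π/6
z = 15e^(-i*5π/6)


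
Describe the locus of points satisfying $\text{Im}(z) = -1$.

Im(z) = y where z = x + yi; the equation y = -1 is satisfied by all points with that y-coordinate
Locus: Horizontal line y = -1


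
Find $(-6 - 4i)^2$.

(a + bi)^2 = a^2 - b^2 + 2abi
= (-6)^2 - (-4)^2 + 2*(-6)*(-4)i
= 20 + 48i


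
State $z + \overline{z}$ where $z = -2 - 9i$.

z + conjugate(z) = (a + bi) + (a - bi) = 2a
= 2 * (-2) = -4


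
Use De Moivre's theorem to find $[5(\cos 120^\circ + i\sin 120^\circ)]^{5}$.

By De Moivre: z^n = r^n(cos(nθ) + i sin(nθ))
= 5^5(cos(5*120°) + i sin(5*120°))
= 3125(cos 240° + i sin 240°)
= -3125/2 - (3125*sqrt(3)/2)i


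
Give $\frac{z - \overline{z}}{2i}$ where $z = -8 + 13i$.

z - conjugate(z) = 2bi
(z - conjugate(z))/(2i) = 2bi/(2i) = b = 13


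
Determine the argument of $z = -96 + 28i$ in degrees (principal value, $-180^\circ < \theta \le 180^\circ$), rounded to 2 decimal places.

θ = arctan(b/a) = arctan(28/-96) (quadrant-adjusted) = 163.74°


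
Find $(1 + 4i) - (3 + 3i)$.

(1 - 3) + (4 - 3)i = -2 + i


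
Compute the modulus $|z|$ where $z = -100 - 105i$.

|z| = sqrt(a^2 + b^2) = sqrt((-100)^2 + (-105)^2) = sqrt(21025) = 145


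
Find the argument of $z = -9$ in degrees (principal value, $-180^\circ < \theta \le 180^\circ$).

b = 0 and a < 0, so z lies on the negative real axis: θ = 180°


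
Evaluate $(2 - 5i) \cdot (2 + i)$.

(a1*a2 - b1*b2) + (a1*b2 + b1*a2)i
= (4 - (-5)) + (2 + (-10))i
= 9 - 8i


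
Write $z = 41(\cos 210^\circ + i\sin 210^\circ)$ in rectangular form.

a = r cos θ = 41 * -sqrt(3)/2 = -41*sqrt(3)/2
b = r sin θ = 41 * -1/2 = -41/2
z = -41*sqrt(3)/2 - (41/2)i


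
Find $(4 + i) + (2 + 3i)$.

(4 + 2) + (1 + 3)i = 6 + 4i


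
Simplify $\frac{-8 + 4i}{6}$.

Divisor is real, so divide each part by 6:
= -4/3 + (2/3)i


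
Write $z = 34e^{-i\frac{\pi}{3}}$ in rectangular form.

a = r cos θ = 34 * 1/2 = 17
b = r sin θ = 34 * -sqrt(3)/2 = -17*sqrt(3)
z = 17 - 17*sqrt(3)i


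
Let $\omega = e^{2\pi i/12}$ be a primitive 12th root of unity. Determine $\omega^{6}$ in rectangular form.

ω^6 = e^(2πi·6/12) = e^(i·1π)
= cos(1π) + i sin(1π)
= -1


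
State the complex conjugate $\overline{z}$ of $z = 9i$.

If z = a + bi, then conjugate(z) = a - bi
conjugate(9i) = -9i


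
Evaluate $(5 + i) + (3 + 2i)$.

(5 + 3) + (1 + 2)i = 8 + 3i


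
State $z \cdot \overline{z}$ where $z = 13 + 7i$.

z * conjugate(z) = |z|^2 = a^2 + b^2
= 13^2 + 7^2 = 218


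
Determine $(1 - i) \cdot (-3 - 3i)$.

(a1*a2 - b1*b2) + (a1*b2 + b1*a2)i
= (-3 - 3) + (-3 + 3)i
= -6


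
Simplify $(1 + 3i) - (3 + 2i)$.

(1 - 3) + (3 - 2)i = -2 + i


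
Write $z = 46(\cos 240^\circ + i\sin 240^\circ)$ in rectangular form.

a = r cos θ = 46 * -1/2 = -23
b = r sin θ = 46 * -sqrt(3)/2 = -23*sqrt(3)
z = -23 - 23*sqrt(3)i


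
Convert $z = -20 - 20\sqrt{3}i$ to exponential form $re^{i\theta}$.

r = |z| = sqrt((-20)^2 + (-20*sqrt(3))^2) = sqrt(400 + 1200) = sqrt(1600) = 40
θ = arctan(b/a) = arctan(-34.641/-20) (quadrant-adjusted) = 240° = 4π/3
z = 40e^(i*4π/3)


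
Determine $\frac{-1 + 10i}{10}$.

Divisor is real, so divide each part by 10:
= -1/10 + i


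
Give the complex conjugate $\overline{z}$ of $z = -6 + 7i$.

If z = a + bi, then conjugate(z) = a - bi
conjugate(-6 + 7i) = -6 - 7i


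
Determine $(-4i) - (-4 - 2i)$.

(0 - (-4)) + (-4 - (-2))i = 4 - 2i


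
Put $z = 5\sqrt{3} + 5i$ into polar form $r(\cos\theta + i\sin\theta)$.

r = |z| = sqrt(a^2 + b^2) = sqrt((5*sqrt(3))^2 + (5)^2) = sqrt(75 + 25) = sqrt(100) = 10
θ = arctan(b/a) = arctan(5/8.6603) (quadrant-adjusted) = 30°
z = 10(cos 30° + i sin 30°)


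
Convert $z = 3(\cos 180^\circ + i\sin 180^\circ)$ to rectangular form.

a = r cos θ = 3 * -1 = -3
b = r sin θ = 3 * 0 = 0
z = -3


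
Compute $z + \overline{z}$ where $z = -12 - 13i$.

z + conjugate(z) = (a + bi) + (a - bi) = 2a
= 2 * (-12) = -24


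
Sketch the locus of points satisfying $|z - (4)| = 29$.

|z - z0| = r describes a circle centered at z0 with radius r
Here z0 = 4 and r = 29
Locus: Circle centered at (4, 0) with radius 29


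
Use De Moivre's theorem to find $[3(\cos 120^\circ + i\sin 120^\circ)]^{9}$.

By De Moivre: z^n = r^n(cos(nθ) + i sin(nθ))
= 3^9(cos(9*120°) + i sin(9*120°))
= 19683(cos 0° + i sin 0°)
= 19683


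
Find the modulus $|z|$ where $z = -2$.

|z| = sqrt(a^2 + b^2) = sqrt((-2)^2 + 0^2) = sqrt(4) = 2


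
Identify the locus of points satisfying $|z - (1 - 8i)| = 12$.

|z - z0| = r describes a circle centered at z0 with radius r
Here z0 = 1 - 8i and r = 12
Locus: Circle centered at (1, -8) with radius 12


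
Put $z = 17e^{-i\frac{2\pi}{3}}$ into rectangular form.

a = r cos θ = 17 * -1/2 = -17/2
b = r sin θ = 17 * -sqrt(3)/2 = -17*sqrt(3)/2
z = -17/2 - (17*sqrt(3)/2)i


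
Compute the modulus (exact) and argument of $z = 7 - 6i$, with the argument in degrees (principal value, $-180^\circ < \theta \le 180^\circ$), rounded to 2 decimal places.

|z| = sqrt(7^2 + (-6)^2) = sqrt(85)
arg(z) = arctan(b/a) = arctan(-6/7) (quadrant-adjusted) = -40.60°


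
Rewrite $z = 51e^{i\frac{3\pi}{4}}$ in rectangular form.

a = r cos θ = 51 * -sqrt(2)/2 = -51*sqrt(2)/2
b = r sin θ = 51 * sqrt(2)/2 = 51*sqrt(2)/2
z = -51*sqrt(2)/2 + (51*sqrt(2)/2)i


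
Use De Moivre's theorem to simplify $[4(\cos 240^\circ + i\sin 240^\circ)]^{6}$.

By De Moivre: z^n = r^n(cos(nθ) + i sin(nθ))
= 4^6(cos(6*240°) + i sin(6*240°))
= 4096(cos 0° + i sin 0°)
= 4096


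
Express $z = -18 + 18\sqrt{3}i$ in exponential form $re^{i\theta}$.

r = |z| = sqrt((-18)^2 + (18*sqrt(3))^2) = sqrt(324 + 972) = sqrt(1296) = 36
θ = arctan(b/a) = arctan(31.1769/-18) (quadrant-adjusted) = 120° = 2π/3
z = 36e^(i*2π/3)


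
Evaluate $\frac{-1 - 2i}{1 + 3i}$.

Multiply numerator and denominator by conjugate (1 - 3i):
= (-1 - 2i)(1 - 3i) / (1^2 + 3^2)
= (-7 + i) / 10
= -7/10 + (1/10)i


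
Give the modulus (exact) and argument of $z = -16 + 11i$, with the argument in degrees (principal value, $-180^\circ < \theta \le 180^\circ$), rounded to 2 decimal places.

|z| = sqrt((-16)^2 + 11^2) = sqrt(377)
arg(z) = arctan(b/a) = arctan(11/-16) (quadrant-adjusted) = 145.49°


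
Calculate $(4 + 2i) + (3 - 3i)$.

(4 + 3) + (2 + (-3))i = 7 - i


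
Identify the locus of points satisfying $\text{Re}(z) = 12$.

Re(z) = x where z = x + yi; the equation x = 12 is satisfied by all points with that x-coordinate
Locus: Vertical line x = 12


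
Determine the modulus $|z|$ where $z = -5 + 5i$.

|z| = sqrt(a^2 + b^2) = sqrt((-5)^2 + 5^2) = sqrt(50) = sqrt(50)


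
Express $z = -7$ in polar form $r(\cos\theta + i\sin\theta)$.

r = |z| = sqrt(a^2 + b^2) = sqrt((-7)^2 + (0)^2) = sqrt(49 + 0) = sqrt(49) = 7
b = 0 and a < 0, so z lies on the negative real axis: θ = 180°
z = 7(cos 180° + i sin 180°)


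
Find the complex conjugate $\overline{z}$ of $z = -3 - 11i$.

If z = a + bi, then conjugate(z) = a - bi
conjugate(-3 - 11i) = -3 + 11i


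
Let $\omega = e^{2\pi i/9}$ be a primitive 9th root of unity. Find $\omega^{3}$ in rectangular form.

ω^3 = e^(2πi·3/9) = e^(i·2π/3)
= cos(2π/3) + i sin(2π/3)
= -1/2 + (sqrt(3)/2)i


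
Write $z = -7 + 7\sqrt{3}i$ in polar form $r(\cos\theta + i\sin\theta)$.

r = |z| = sqrt(a^2 + b^2) = sqrt((-7)^2 + (7*sqrt(3))^2) = sqrt(49 + 147) = sqrt(196) = 14
θ = arctan(b/a) = arctan(12.1244/-7) (quadrant-adjusted) = 120°
z = 14(cos 120° + i sin 120°)


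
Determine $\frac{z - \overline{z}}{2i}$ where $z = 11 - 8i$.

z - conjugate(z) = 2bi
(z - conjugate(z))/(2i) = 2bi/(2i) = b = -8


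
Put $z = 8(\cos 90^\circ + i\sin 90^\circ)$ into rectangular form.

a = r cos θ = 8 * 0 = 0
b = r sin θ = 8 * 1 = 8
z = 8i


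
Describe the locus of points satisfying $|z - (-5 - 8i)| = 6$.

|z - z0| = r describes a circle centered at z0 with radius r
Here z0 = -5 - 8i and r = 6
Locus: Circle centered at (-5, -8) with radius 6


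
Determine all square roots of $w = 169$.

|w| = 169, arg(w) = 0°
Root modulus = 169^(1/2) = 13
Root arguments: θ_k = (0° + 360°k)/2 for k = 0, 1, ..., 1
Roots: 13, -13


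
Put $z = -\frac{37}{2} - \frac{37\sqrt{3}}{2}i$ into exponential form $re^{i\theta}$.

r = |z| = sqrt((-37/2)^2 + (-37*sqrt(3)/2)^2) = sqrt(1369/4 + 4107/4) = sqrt(1369) = 37
θ = arctan(b/a) = arctan(-32.0429/-18.5) (quadrant-adjusted) = 240° = 4π/3
z = 37e^(i*4π/3)


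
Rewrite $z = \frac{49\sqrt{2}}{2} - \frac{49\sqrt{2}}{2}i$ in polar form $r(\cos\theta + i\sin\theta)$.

r = |z| = sqrt(a^2 + b^2) = sqrt((49*sqrt(2)/2)^2 + (-49*sqrt(2)/2)^2) = sqrt(2401/2 + 2401/2) = sqrt(2401) = 49
θ = arctan(b/a) = arctan(-34.6482/34.6482) (quadrant-adjusted) = 315°
z = 49(cos 315° + i sin 315°)


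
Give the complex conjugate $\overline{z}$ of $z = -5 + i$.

If z = a + bi, then conjugate(z) = a - bi
conjugate(-5 + i) = -5 - i


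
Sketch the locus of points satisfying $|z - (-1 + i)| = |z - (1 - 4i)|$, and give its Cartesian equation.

|z - z1| = |z - z2| means z is equidistant from z1 and z2,
i.e. the perpendicular bisector of the segment from (-1, 1) to (1, -4) (midpoint (0, -3/2)).
With z = x + yi, square both sides:
(x - (-1))^2 + (y - 1)^2 = (x - 1)^2 + (y - (-4))^2
The x^2 and y^2 terms cancel: 4x + (-10)y = 17 - 2 = 15
Simplify: 4x - 10y = 15
Locus: Perpendicular bisector of the segment from (-1, 1) to (1, -4): the line 4x - 10y = 15


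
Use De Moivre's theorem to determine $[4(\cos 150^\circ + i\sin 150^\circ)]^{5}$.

By De Moivre: z^n = r^n(cos(nθ) + i sin(nθ))
= 4^5(cos(5*150°) + i sin(5*150°))
= 1024(cos 30° + i sin 30°)
= 512*sqrt(3) + 512i


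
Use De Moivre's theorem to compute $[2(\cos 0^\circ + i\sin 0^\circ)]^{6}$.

By De Moivre: z^n = r^n(cos(nθ) + i sin(nθ))
= 2^6(cos(6*0°) + i sin(6*0°))
= 64(cos 0° + i sin 0°)
= 64


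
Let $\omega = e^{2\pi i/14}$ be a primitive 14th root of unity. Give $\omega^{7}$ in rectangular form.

ω^7 = e^(2πi·7/14) = e^(i·1π)
= cos(1π) + i sin(1π)
= -1


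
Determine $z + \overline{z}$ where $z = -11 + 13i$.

z + conjugate(z) = (a + bi) + (a - bi) = 2a
= 2 * (-11) = -22


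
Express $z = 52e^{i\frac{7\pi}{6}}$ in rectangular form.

a = r cos θ = 52 * -sqrt(3)/2 = -26*sqrt(3)
b = r sin θ = 52 * -1/2 = -26
z = -26*sqrt(3) - 26i


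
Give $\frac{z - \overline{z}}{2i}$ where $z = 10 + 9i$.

z - conjugate(z) = 2bi
(z - conjugate(z))/(2i) = 2bi/(2i) = b = 9


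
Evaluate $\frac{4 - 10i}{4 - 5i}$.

Multiply numerator and denominator by conjugate (4 + 5i):
= (4 - 10i)(4 + 5i) / (4^2 + (-5)^2)
= (66 - 20i) / 41
= 66/41 - (20/41)i


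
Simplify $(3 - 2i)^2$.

(a + bi)^2 = a^2 - b^2 + 2abi
= 3^2 - (-2)^2 + 2*3*(-2)i
= 5 - 12i


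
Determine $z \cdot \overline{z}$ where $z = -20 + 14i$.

z * conjugate(z) = |z|^2 = a^2 + b^2
= (-20)^2 + 14^2 = 596


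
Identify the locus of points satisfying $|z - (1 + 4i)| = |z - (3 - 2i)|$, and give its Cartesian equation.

|z - z1| = |z - z2| means z is equidistant from z1 and z2,
i.e. the perpendicular bisector of the segment from (1, 4) to (3, -2) (midpoint (2, 1)).
With z = x + yi, square both sides:
(x - 1)^2 + (y - 4)^2 = (x - 3)^2 + (y - (-2))^2
The x^2 and y^2 terms cancel: 4x + (-12)y = 13 - 17 = -4
Simplify: x - 3y = -1
Locus: Perpendicular bisector of the segment from (1, 4) to (3, -2): the line x - 3y = -1


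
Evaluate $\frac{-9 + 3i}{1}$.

Divisor is real, so divide each part by 1:
= -9 + 3i


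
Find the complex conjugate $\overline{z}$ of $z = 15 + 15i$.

If z = a + bi, then conjugate(z) = a - bi
conjugate(15 + 15i) = 15 - 15i


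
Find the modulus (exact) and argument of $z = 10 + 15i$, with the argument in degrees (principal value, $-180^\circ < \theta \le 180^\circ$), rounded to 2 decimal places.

|z| = sqrt(10^2 + 15^2) = sqrt(325)
arg(z) = arctan(b/a) = arctan(15/10) (quadrant-adjusted) = 56.31°


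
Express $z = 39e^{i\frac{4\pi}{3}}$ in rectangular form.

a = r cos θ = 39 * -1/2 = -39/2
b = r sin θ = 39 * -sqrt(3)/2 = -39*sqrt(3)/2
z = -39/2 - (39*sqrt(3)/2)i


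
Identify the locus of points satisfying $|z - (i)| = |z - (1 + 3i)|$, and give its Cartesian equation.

|z - z1| = |z - z2| means z is equidistant from z1 and z2,
i.e. the perpendicular bisector of the segment from (0, 1) to (1, 3) (midpoint (1/2, 2)).
With z = x + yi, square both sides:
(x - 0)^2 + (y - 1)^2 = (x - 1)^2 + (y - 3)^2
The x^2 and y^2 terms cancel: 2x + 4y = 10 - 1 = 9
Simplify: 2x + 4y = 9
Locus: Perpendicular bisector of the segment from (0, 1) to (1, 3): the line 2x + 4y = 9


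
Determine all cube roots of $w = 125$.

|w| = 125, arg(w) = 0°
Root modulus = 125^(1/3) = 5
Root arguments: θ_k = (0° + 360°k)/3 for k = 0, 1, ..., 2
Roots: 5, -5/2 + (5*sqrt(3)/2)i, -5/2 - (5*sqrt(3)/2)i


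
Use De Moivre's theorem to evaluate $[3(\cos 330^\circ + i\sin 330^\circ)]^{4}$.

By De Moivre: z^n = r^n(cos(nθ) + i sin(nθ))
= 3^4(cos(4*330°) + i sin(4*330°))
= 81(cos 240° + i sin 240°)
= -81/2 - (81*sqrt(3)/2)i


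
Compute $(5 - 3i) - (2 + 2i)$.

(5 - 2) + (-3 - 2)i = 3 - 5i


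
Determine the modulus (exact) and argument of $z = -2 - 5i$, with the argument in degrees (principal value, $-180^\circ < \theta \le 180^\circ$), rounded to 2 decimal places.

|z| = sqrt((-2)^2 + (-5)^2) = sqrt(29)
arg(z) = arctan(b/a) = arctan(-5/-2) (quadrant-adjusted) = -111.80°


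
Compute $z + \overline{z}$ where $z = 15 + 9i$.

z + conjugate(z) = (a + bi) + (a - bi) = 2a
= 2 * 15 = 30


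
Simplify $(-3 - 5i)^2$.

(a + bi)^2 = a^2 - b^2 + 2abi
= (-3)^2 - (-5)^2 + 2*(-3)*(-5)i
= -16 + 30i


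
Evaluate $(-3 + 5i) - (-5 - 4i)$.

(-3 - (-5)) + (5 - (-4))i = 2 + 9i


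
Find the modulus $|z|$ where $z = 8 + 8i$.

|z| = sqrt(a^2 + b^2) = sqrt(8^2 + 8^2) = sqrt(128) = sqrt(128)


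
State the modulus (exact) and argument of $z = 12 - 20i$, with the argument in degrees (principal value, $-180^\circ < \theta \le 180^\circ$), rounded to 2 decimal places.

|z| = sqrt(12^2 + (-20)^2) = sqrt(544)
arg(z) = arctan(b/a) = arctan(-20/12) (quadrant-adjusted) = -59.04°


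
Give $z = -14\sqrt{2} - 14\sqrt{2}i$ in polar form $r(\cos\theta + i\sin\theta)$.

r = |z| = sqrt(a^2 + b^2) = sqrt((-14*sqrt(2))^2 + (-14*sqrt(2))^2) = sqrt(392 + 392) = sqrt(784) = 28
θ = arctan(b/a) = arctan(-19.799/-19.799) (quadrant-adjusted) = 225°
z = 28(cos 225° + i sin 225°)


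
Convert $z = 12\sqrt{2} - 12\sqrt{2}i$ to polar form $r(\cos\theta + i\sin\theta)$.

r = |z| = sqrt(a^2 + b^2) = sqrt((12*sqrt(2))^2 + (-12*sqrt(2))^2) = sqrt(288 + 288) = sqrt(576) = 24
θ = arctan(b/a) = arctan(-16.9706/16.9706) (quadrant-adjusted) = 315°
z = 24(cos 315° + i sin 315°)


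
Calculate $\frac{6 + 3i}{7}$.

Divisor is real, so divide each part by 7:
= 6/7 + (3/7)i


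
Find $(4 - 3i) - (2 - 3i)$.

(4 - 2) + (-3 - (-3))i = 2


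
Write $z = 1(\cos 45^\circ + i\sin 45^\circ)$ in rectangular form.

a = r cos θ = 1 * sqrt(2)/2 = sqrt(2)/2
b = r sin θ = 1 * sqrt(2)/2 = sqrt(2)/2
z = sqrt(2)/2 + (sqrt(2)/2)i


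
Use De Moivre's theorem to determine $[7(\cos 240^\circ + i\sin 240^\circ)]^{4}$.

By De Moivre: z^n = r^n(cos(nθ) + i sin(nθ))
= 7^4(cos(4*240°) + i sin(4*240°))
= 2401(cos 240° + i sin 240°)
= -2401/2 - (2401*sqrt(3)/2)i


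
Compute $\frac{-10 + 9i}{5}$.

Divisor is real, so divide each part by 5:
= -2 + (9/5)i


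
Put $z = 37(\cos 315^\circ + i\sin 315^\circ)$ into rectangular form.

a = r cos θ = 37 * sqrt(2)/2 = 37*sqrt(2)/2
b = r sin θ = 37 * -sqrt(2)/2 = -37*sqrt(2)/2
z = 37*sqrt(2)/2 - (37*sqrt(2)/2)i


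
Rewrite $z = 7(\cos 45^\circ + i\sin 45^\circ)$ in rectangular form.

a = r cos θ = 7 * sqrt(2)/2 = 7*sqrt(2)/2
b = r sin θ = 7 * sqrt(2)/2 = 7*sqrt(2)/2
z = 7*sqrt(2)/2 + (7*sqrt(2)/2)i


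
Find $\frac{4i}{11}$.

Divisor is real, so divide each part by 11:
= 0 + (4/11)i


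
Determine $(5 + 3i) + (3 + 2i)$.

(5 + 3) + (3 + 2)i = 8 + 5i


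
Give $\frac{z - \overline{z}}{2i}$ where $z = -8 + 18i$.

z - conjugate(z) = 2bi
(z - conjugate(z))/(2i) = 2bi/(2i) = b = 18


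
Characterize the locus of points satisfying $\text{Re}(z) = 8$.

Re(z) = x where z = x + yi; the equation x = 8 is satisfied by all points with that x-coordinate
Locus: Vertical line x = 8


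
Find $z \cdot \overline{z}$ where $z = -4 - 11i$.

z * conjugate(z) = |z|^2 = a^2 + b^2
= (-4)^2 + (-11)^2 = 137


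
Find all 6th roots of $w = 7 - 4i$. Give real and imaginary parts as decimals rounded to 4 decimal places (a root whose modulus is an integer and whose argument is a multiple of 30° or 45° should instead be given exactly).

|w| = sqrt(65) ≈ 8.062258, arg(w) ≈ 330.255119°
Root modulus = sqrt(65)^(1/6) ≈ 1.416042
Root arguments: θ_k = (arg(w) + 360°k)/6 for k = 0, 1, ..., 5
Compute each root as (root modulus)(cos θ_k + i sin θ_k) using full-precision intermediates, then round to 4 decimal places.
Roots: 0.8113 + 1.1606i, -0.5994 + 1.2829i, -1.4107 + 0.1224i, -0.8113 - 1.1606i, 0.5994 - 1.2829i, 1.4107 - 0.1224i


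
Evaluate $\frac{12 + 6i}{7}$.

Divisor is real, so divide each part by 7:
= 12/7 + (6/7)i


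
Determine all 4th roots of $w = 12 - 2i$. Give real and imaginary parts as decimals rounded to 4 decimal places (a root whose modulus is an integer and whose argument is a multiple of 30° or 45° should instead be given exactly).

|w| = sqrt(148) ≈ 12.165525, arg(w) ≈ 350.537678°
Root modulus = sqrt(148)^(1/4) ≈ 1.867595
Root arguments: θ_k = (arg(w) + 360°k)/4 for k = 0, 1, ..., 3
Compute each root as (root modulus)(cos θ_k + i sin θ_k) using full-precision intermediates, then round to 4 decimal places.
Roots: 0.0771 + 1.8660i, -1.8660 + 0.0771i, -0.0771 - 1.8660i, 1.8660 - 0.0771i


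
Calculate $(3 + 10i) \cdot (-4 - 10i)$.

(a1*a2 - b1*b2) + (a1*b2 + b1*a2)i
= (-12 - (-100)) + (-30 + (-40))i
= 88 - 70i


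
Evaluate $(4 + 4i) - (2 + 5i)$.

(4 - 2) + (4 - 5)i = 2 - i


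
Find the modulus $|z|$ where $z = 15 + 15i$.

|z| = sqrt(a^2 + b^2) = sqrt(15^2 + 15^2) = sqrt(450) = sqrt(450)


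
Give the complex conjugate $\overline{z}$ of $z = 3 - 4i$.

If z = a + bi, then conjugate(z) = a - bi
conjugate(3 - 4i) = 3 + 4i


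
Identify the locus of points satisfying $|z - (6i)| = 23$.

|z - z0| = r describes a circle centered at z0 with radius r
Here z0 = 6i and r = 23
Locus: Circle centered at (0, 6) with radius 23


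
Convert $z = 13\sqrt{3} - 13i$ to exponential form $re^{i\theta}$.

r = |z| = sqrt((13*sqrt(3))^2 + (-13)^2) = sqrt(507 + 169) = sqrt(676) = 26
θ = arctan(b/a) = arctan(-13/22.5167) (quadrant-adjusted) = -30° = -π/6
z = 26e^(-i*π/6)


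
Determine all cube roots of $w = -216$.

|w| = 216, arg(w) = 180°
Root modulus = 216^(1/3) = 6
Root arguments: θ_k = (180° + 360°k)/3 for k = 0, 1, ..., 2
Roots: 3 + 3*sqrt(3)i, -6, 3 - 3*sqrt(3)i


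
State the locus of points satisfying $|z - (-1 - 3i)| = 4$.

|z - z0| = r describes a circle centered at z0 with radius r
Here z0 = -1 - 3i and r = 4
Locus: Circle centered at (-1, -3) with radius 4


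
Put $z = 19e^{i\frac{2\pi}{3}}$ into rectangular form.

a = r cos θ = 19 * -1/2 = -19/2
b = r sin θ = 19 * sqrt(3)/2 = 19*sqrt(3)/2
z = -19/2 + (19*sqrt(3)/2)i


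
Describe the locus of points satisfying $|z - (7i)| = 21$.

|z - z0| = r describes a circle centered at z0 with radius r
Here z0 = 7i and r = 21
Locus: Circle centered at (0, 7) with radius 21


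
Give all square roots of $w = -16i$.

|w| = 16, arg(w) = 270°
Root modulus = 16^(1/2) = 4
Root arguments: θ_k = (270° + 360°k)/2 for k = 0, 1, ..., 1
Roots: -2*sqrt(2) + 2*sqrt(2)i, 2*sqrt(2) - 2*sqrt(2)i


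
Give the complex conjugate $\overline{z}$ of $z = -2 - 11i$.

If z = a + bi, then conjugate(z) = a - bi
conjugate(-2 - 11i) = -2 + 11i


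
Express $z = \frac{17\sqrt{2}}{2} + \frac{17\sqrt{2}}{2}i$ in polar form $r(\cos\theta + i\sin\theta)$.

r = |z| = sqrt(a^2 + b^2) = sqrt((17*sqrt(2)/2)^2 + (17*sqrt(2)/2)^2) = sqrt(289/2 + 289/2) = sqrt(289) = 17
θ = arctan(b/a) = arctan(12.0208/12.0208) (quadrant-adjusted) = 45°
z = 17(cos 45° + i sin 45°)


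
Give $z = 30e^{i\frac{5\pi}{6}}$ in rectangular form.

a = r cos θ = 30 * -sqrt(3)/2 = -15*sqrt(3)
b = r sin θ = 30 * 1/2 = 15
z = -15*sqrt(3) + 15i


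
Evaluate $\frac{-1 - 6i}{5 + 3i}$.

Multiply numerator and denominator by conjugate (5 - 3i):
= (-1 - 6i)(5 - 3i) / (5^2 + 3^2)
= (-23 - 27i) / 34
= -23/34 - (27/34)i


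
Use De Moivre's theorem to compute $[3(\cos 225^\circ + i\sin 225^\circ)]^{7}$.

By De Moivre: z^n = r^n(cos(nθ) + i sin(nθ))
= 3^7(cos(7*225°) + i sin(7*225°))
= 2187(cos 135° + i sin 135°)
= -2187*sqrt(2)/2 + (2187*sqrt(2)/2)i


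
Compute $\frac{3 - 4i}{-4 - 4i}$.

Multiply numerator and denominator by conjugate (-4 + 4i):
= (3 - 4i)(-4 + 4i) / ((-4)^2 + (-4)^2)
= (4 + 28i) / 32
Divide through by 4: (1 + 7i) / 8
= 1/8 + (7/8)i


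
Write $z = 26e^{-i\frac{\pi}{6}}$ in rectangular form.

a = r cos θ = 26 * sqrt(3)/2 = 13*sqrt(3)
b = r sin θ = 26 * -1/2 = -13
z = 13*sqrt(3) - 13i


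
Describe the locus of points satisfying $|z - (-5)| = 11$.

|z - z0| = r describes a circle centered at z0 with radius r
Here z0 = -5 and r = 11
Locus: Circle centered at (-5, 0) with radius 11


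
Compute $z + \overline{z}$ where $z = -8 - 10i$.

z + conjugate(z) = (a + bi) + (a - bi) = 2a
= 2 * (-8) = -16


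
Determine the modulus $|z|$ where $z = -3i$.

|z| = sqrt(a^2 + b^2) = sqrt(0^2 + (-3)^2) = sqrt(9) = 3


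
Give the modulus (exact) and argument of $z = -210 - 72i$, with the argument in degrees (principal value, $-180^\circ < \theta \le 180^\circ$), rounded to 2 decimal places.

|z| = sqrt((-210)^2 + (-72)^2) = 222
arg(z) = arctan(b/a) = arctan(-72/-210) (quadrant-adjusted) = -161.08°


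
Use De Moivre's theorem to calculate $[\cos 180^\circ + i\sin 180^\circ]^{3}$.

By De Moivre: z^n = r^n(cos(nθ) + i sin(nθ))
= 1^3(cos(3*180°) + i sin(3*180°))
= 1(cos 180° + i sin 180°)
= -1


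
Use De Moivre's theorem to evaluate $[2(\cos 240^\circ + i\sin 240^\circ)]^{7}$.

By De Moivre: z^n = r^n(cos(nθ) + i sin(nθ))
= 2^7(cos(7*240°) + i sin(7*240°))
= 128(cos 240° + i sin 240°)
= -64 - 64*sqrt(3)i


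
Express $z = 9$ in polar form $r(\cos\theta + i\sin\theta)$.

r = |z| = sqrt(a^2 + b^2) = sqrt((9)^2 + (0)^2) = sqrt(81 + 0) = sqrt(81) = 9
b = 0 and a > 0, so z lies on the positive real axis: θ = 0°
z = 9(cos 0° + i sin 0°)


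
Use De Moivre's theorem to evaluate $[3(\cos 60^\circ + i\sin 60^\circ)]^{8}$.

By De Moivre: z^n = r^n(cos(nθ) + i sin(nθ))
= 3^8(cos(8*60°) + i sin(8*60°))
= 6561(cos 120° + i sin 120°)
= -6561/2 + (6561*sqrt(3)/2)i


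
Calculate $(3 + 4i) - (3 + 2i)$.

(3 - 3) + (4 - 2)i = 2i


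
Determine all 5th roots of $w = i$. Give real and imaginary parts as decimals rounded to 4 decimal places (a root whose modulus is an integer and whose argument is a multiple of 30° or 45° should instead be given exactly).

|w| = 1, arg(w) = 90°
Root modulus = 1^(1/5) = 1
Root arguments: θ_k = (90° + 360°k)/5 for k = 0, 1, ..., 4
Compute each root as (root modulus)(cos θ_k + i sin θ_k) using full-precision intermediates, then round to 4 decimal places.
Roots: 0.9511 + 0.3090i, i, -0.9511 + 0.3090i, -0.5878 - 0.8090i, 0.5878 - 0.8090i


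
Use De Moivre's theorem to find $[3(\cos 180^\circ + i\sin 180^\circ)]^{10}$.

By De Moivre: z^n = r^n(cos(nθ) + i sin(nθ))
= 3^10(cos(10*180°) + i sin(10*180°))
= 59049(cos 0° + i sin 0°)
= 59049


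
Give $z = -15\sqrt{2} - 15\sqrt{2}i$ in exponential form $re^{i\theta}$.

r = |z| = sqrt((-15*sqrt(2))^2 + (-15*sqrt(2))^2) = sqrt(450 + 450) = sqrt(900) = 30
θ = arctan(b/a) = arctan(-21.2132/-21.2132) (quadrant-adjusted) = -135° = -3π/4
z = 30e^(-i*3π/4)


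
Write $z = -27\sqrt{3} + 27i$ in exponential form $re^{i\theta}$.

r = |z| = sqrt((-27*sqrt(3))^2 + (27)^2) = sqrt(2187 + 729) = sqrt(2916) = 54
θ = arctan(b/a) = arctan(27/-46.7654) (quadrant-adjusted) = 150° = 5π/6
z = 54e^(i*5π/6)


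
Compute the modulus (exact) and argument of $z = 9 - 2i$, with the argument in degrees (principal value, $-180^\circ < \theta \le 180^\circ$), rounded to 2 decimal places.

|z| = sqrt(9^2 + (-2)^2) = sqrt(85)
arg(z) = arctan(b/a) = arctan(-2/9) (quadrant-adjusted) = -12.53°


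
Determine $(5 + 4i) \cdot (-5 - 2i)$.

(a1*a2 - b1*b2) + (a1*b2 + b1*a2)i
= (-25 - (-8)) + (-10 + (-20))i
= -17 - 30i


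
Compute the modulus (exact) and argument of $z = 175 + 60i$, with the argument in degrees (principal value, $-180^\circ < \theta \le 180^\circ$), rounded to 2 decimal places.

|z| = sqrt(175^2 + 60^2) = 185
arg(z) = arctan(b/a) = arctan(60/175) (quadrant-adjusted) = 18.92°


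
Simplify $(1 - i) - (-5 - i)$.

(1 - (-5)) + (-1 - (-1))i = 6


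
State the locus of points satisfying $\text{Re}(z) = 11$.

Re(z) = x where z = x + yi; the equation x = 11 is satisfied by all points with that x-coordinate
Locus: Vertical line x = 11
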